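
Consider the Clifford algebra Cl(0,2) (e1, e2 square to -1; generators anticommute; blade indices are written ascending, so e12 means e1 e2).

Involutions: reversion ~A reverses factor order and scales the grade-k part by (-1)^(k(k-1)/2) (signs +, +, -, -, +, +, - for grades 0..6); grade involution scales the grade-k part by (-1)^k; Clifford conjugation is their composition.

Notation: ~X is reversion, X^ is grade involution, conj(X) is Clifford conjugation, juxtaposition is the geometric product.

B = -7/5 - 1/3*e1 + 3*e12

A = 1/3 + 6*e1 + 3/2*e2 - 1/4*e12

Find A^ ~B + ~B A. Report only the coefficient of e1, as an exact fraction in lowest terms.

first term: -193/60 + 1151/90*e1 - 949/60*e2 - 23/20*e12
second term: 47/60 - 361/90*e1 - 1211/60*e2 - 23/20*e12
Answer: 79/9


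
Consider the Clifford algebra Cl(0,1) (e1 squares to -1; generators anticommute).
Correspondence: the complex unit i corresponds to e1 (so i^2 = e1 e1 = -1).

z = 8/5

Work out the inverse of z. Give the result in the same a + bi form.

In blades: z = 8/5.
With qbar = 8/5 (scalar fixed, mapped units negated), z qbar = 64/25 (the sum of squared coefficients), so z^-1 = qbar / (64/25) = 5/8; translating back:
Answer: 5/8


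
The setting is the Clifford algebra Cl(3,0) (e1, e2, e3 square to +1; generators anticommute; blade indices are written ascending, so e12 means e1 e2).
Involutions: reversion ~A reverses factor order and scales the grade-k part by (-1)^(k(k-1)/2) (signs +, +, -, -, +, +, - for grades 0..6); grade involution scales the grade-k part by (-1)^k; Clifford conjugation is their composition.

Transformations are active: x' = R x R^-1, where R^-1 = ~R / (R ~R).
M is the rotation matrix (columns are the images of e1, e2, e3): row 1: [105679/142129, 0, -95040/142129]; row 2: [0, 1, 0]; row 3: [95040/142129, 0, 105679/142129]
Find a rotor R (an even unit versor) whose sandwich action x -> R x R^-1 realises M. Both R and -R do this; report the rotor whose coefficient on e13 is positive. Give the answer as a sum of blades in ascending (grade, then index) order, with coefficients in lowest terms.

Method: write R = a + b12*e12 + b13*e13 + b23*e23 with a^2 + b12^2 + b13^2 + b23^2 = 1 (so R^-1 = ~R). Expanding the columns R e_j ~R gives tr M = 4a^2 - 1 and, from the antisymmetric part, M21 - M12 = -4a*b12, M13 - M31 = 4a*b13, M32 - M23 = -4a*b23.
Here tr M = 353487/142129, so a^2 = (1 + tr M)/4 = 123904/142129 and a = ±352/377. Taking a = 352/377: M21 - M12 = 0, M13 - M31 = -190080/142129, M32 - M23 = 0, giving b12 = 0, b13 = -135/377, b23 = 0, i.e. R = 352/377 - 135/377*e13.
Its e13 coefficient is negative, so report the other preimage -R.
Answer: -352/377 + 135/377*e13. Uniqueness: Spin(3) -> SO(3) maps R and -R to the same rotation of trace 353487/142129; fixing the sign of the e13 coefficient removes the ambiguity.


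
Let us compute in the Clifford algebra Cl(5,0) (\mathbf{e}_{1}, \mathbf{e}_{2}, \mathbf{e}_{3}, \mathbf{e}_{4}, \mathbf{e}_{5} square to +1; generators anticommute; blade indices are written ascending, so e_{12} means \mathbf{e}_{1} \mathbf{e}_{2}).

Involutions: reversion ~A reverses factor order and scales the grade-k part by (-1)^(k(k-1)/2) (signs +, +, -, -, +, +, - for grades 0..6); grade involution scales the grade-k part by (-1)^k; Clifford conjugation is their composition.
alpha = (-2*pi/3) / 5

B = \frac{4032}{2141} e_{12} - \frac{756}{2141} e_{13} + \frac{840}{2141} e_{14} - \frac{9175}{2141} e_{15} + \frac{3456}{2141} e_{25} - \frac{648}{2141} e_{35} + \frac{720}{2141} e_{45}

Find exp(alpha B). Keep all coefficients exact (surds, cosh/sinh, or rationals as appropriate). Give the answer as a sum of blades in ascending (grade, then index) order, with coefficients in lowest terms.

B^2 term by term: the squares give (\frac{4032}{2141})^2*(e_{12})^2 + (-\frac{756}{2141})^2*(e_{13})^2 + (\frac{840}{2141})^2*(e_{14})^2 + (-\frac{9175}{2141})^2*(e_{15})^2 + (\frac{3456}{2141})^2*(e_{25})^2 + (-\frac{648}{2141})^2*(e_{35})^2 + (\frac{720}{2141})^2*(e_{45})^2 = \frac{16257024}{4583881}*(-1) + \frac{571536}{4583881}*(-1) + \frac{705600}{4583881}*(-1) + \frac{84180625}{4583881}*(-1) + \frac{11943936}{4583881}*(-1) + \frac{419904}{4583881}*(-1) + \frac{518400}{4583881}*(-1) = -25 (each basis 2-blade squares to minus the product of its generators' squares); cross terms between blades sharing an index anticommute and cancel; the commuting (index-disjoint) pairs give grade-4 terms 2*c*c'*(blade product), which cancel blade by blade — e_{1235}: -\frac{5225472}{4583881} + \frac{5225472}{4583881} = 0; e_{1245}: \frac{5806080}{4583881} - \frac{5806080}{4583881} = 0; e_{1345}: -\frac{1088640}{4583881} + \frac{1088640}{4583881} = 0 — confirming B is simple. So B^2 = -25.
B^2 = -25 — a negative square means the series sums to a rotation: l = 5, alpha*l = - \frac{2 \pi}{3}, so exp(alpha B) = cos(- \frac{2 \pi}{3}) + (sin(- \frac{2 \pi}{3})/5)*B = - \frac{1}{2} + (- \frac{\sqrt{3}}{10})*B.
Answer: - \frac{1}{2} - \frac{2016 \sqrt{3}}{10705} e_{12} + \frac{378 \sqrt{3}}{10705} e_{13} - \frac{84 \sqrt{3}}{2141} e_{14} + \frac{1835 \sqrt{3}}{4282} e_{15} - \frac{1728 \sqrt{3}}{10705} e_{25} + \frac{324 \sqrt{3}}{10705} e_{35} - \frac{72 \sqrt{3}}{2141} e_{45}


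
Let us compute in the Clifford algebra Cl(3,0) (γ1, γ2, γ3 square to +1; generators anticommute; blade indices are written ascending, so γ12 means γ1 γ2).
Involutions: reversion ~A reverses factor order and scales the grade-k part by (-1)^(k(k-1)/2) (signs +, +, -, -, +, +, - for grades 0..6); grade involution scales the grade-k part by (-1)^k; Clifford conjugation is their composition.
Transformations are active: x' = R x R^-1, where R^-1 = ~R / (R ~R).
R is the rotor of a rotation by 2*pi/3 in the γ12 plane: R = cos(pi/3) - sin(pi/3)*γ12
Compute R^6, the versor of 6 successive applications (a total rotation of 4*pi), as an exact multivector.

The rotor phase is half the rotation angle and phases add under composition, so 6 steps in the γ12 plane accumulate phase 6*(pi/3) = 2*pi: R^6 = cos(2*pi) - sin(2*pi)*γ12.
cos(2*pi) = 1 and sin(2*pi) = 0, so R^6 = 1. The total rotation 4*pi is 2 full turns, so every vector returns to itself, yet the rotor is +1, back on the identity sheet (an even number of 2*pi turns).
Answer: 1


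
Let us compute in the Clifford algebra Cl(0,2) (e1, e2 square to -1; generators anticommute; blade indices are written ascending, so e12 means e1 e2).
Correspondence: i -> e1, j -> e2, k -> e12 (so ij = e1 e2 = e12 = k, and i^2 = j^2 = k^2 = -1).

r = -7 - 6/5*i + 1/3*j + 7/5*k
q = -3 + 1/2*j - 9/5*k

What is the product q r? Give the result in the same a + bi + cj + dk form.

In blades: q = -3 + 1/2*e2 - 9/5*e12, r = -7 - 6/5*e1 + 1/3*e2 + 7/5*e12.
Distribute q over r term by term (generator squares from the signature, products reordered to ascending indices): (-3)*r = 21 + 18/5*e1 - e2 - 21/5*e12; (1/2*e2)*r = -1/6 + 7/10*e1 - 7/2*e2 + 3/5*e12; (-9/5*e12)*r = 63/25 + 3/5*e1 + 54/25*e2 + 63/5*e12.
Sum: 3503/150 + 49/10*e1 - 117/50*e2 + 9*e12; translating back through the correspondence:
Answer: 3503/150 + 49/10*i - 117/50*j + 9k


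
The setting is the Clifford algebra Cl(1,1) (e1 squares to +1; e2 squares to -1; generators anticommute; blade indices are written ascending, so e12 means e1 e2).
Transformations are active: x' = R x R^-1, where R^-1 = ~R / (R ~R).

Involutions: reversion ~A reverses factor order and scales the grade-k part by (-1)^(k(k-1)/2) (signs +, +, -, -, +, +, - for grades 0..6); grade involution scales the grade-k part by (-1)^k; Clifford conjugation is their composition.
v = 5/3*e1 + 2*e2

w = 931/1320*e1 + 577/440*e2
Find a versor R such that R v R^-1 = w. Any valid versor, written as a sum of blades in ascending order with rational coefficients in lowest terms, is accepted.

A norm check does it: q(v) = q(w) = -11/9, hence R = v + w = 3131/1320*e1 + 1457/440*e2 realises the map — parallel part kept, (v - w)/2 negated, v carried to w.
Answer: 3131/1320*e1 + 1457/440*e2


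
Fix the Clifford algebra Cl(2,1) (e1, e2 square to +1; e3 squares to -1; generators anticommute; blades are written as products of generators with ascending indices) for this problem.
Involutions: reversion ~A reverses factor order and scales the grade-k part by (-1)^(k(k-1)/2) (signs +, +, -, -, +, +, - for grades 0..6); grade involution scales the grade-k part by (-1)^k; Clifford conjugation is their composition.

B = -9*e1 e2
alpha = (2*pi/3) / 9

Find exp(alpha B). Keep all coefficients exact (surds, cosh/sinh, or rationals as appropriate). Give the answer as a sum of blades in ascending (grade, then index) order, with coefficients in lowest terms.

B^2 = (-9)^2*(e1 e2)^2 = 81*(-1) = -81 (a basis 2-blade squares to minus the product of its generators' squares).
B^2 = -81 — the series telescopes trigonometrically here: l = 9, alpha*l = 2*pi/3, so exp(alpha B) = cos(2*pi/3) + (sin(2*pi/3)/9)*B = -1/2 + (sqrt(3)/18)*B.
Answer: -1/2 - sqrt(3)/2*e1 e2


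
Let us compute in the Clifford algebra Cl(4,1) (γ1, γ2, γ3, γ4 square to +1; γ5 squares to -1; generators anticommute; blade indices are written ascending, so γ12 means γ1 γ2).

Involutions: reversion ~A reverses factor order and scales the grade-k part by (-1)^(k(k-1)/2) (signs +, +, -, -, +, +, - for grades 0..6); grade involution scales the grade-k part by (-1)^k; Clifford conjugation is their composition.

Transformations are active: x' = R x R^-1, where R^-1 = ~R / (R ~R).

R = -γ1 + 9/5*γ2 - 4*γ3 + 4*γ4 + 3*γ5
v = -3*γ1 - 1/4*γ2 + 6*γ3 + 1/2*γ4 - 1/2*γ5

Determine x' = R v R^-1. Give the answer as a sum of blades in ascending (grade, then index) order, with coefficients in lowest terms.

~R = -γ1 + 9/5*γ2 - 4*γ3 + 4*γ4 + 3*γ5, and R ~R = 681/25, so R^-1 = ~R / (681/25).
R v = -359/20 + 113/20*γ12 - 18*γ13 + 23/2*γ14 + 19/2*γ15 + 49/5*γ23 + 19/10*γ24 - 3/20*γ25 - 26*γ34 - 16*γ35 - 7/2*γ45
Answer: 5881/1362*γ1 - 1927/908*γ2 - 496/681*γ3 - 7861/1362*γ4 - 784/227*γ5


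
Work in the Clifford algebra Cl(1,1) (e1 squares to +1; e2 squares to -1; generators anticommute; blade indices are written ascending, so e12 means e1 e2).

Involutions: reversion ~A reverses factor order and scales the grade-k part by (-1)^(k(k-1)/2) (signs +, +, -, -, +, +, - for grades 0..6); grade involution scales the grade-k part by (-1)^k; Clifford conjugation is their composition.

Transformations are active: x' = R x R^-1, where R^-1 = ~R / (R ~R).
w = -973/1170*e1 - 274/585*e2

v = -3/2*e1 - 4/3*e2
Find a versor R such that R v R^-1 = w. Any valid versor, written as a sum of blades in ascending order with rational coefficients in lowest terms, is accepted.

A norm check does it: q(v) = q(w) = 17/36, hence R = v + w = -1364/585*e1 - 1054/585*e2 realises the map — parallel part kept, (v - w)/2 negated, v carried to w.
Answer: -1364/585*e1 - 1054/585*e2


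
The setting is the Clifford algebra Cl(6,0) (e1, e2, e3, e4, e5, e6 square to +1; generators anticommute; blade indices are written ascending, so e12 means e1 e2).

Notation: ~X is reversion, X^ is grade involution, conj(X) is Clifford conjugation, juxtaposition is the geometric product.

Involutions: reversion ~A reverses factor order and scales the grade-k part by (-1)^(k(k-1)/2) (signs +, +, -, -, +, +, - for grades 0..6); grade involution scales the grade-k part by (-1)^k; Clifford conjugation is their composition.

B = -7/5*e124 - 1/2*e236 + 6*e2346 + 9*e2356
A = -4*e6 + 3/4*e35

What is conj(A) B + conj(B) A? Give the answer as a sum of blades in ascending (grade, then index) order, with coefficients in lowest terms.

first term: -2*e23 + 27/4*e26 - 24*e234 - 36*e235 - 3/8*e256 + 28/5*e1246 - 9/2*e2456 - 21/20*e12345
second term: 2*e23 - 27/4*e26 - 24*e234 - 36*e235 - 3/8*e256 + 28/5*e1246 - 9/2*e2456 + 21/20*e12345
Answer: -48*e234 - 72*e235 - 3/4*e256 + 56/5*e1246 - 9*e2456


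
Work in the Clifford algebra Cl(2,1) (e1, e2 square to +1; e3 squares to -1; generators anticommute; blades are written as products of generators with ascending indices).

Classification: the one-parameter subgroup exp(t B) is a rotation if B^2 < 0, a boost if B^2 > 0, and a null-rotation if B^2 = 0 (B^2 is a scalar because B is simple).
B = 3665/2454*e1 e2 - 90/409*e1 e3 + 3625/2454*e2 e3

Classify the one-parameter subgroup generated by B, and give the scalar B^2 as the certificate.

B^2 term by term: the squares give (3665/2454)^2*(e1 e2)^2 + (-90/409)^2*(e1 e3)^2 + (3625/2454)^2*(e2 e3)^2 = 13432225/6022116*(-1) + 8100/167281*(+1) + 13140625/6022116*(+1) = 0 (each basis 2-blade squares to minus the product of its generators' squares); cross terms between blades sharing an index anticommute and cancel. So B^2 = 0.
Answer: null-rotation, certificate B^2 = 0. No conjugation can change B^2 = 0; the sign gives the class.


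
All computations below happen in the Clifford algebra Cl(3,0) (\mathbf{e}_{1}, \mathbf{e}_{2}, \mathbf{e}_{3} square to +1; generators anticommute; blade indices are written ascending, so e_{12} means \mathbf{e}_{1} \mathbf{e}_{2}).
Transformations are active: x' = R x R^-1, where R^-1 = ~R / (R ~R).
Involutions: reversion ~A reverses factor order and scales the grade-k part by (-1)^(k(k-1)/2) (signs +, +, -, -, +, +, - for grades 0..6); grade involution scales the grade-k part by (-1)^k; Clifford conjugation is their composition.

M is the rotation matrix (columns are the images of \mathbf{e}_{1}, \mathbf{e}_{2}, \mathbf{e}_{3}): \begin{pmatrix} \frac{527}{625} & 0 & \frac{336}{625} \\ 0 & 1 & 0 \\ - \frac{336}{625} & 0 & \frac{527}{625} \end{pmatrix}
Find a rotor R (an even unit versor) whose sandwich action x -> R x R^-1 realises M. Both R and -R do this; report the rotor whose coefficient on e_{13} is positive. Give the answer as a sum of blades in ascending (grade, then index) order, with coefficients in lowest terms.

Method: write R = a + b12*e_{12} + b13*e_{13} + b23*e_{23} with a^2 + b12^2 + b13^2 + b23^2 = 1 (so R^-1 = ~R). Expanding the columns R e_j ~R gives tr M = 4a^2 - 1 and, from the antisymmetric part, M21 - M12 = -4a*b12, M13 - M31 = 4a*b13, M32 - M23 = -4a*b23.
Here tr M = \frac{1679}{625}, so a^2 = (1 + tr M)/4 = \frac{576}{625} and a = ±\frac{24}{25}. Taking a = \frac{24}{25}: M21 - M12 = 0, M13 - M31 = \frac{672}{625}, M32 - M23 = 0, giving b12 = 0, b13 = \frac{7}{25}, b23 = 0, i.e. R = \frac{24}{25} + \frac{7}{25} e_{13}.
Its e_{13} coefficient is already positive.
Answer: \frac{24}{25} + \frac{7}{25} e_{13}. Recall the cover is two-to-one: with M of trace \frac{1679}{625}, both preimages act alike, and the stated e_{13} sign chooses the sheet.


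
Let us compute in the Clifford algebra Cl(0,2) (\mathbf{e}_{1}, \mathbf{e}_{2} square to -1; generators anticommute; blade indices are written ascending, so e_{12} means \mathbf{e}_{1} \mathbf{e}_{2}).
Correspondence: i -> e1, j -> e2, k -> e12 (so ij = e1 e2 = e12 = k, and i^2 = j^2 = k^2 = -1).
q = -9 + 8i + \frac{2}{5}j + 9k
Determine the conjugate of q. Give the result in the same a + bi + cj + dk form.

In blades: q = -9 + 8 e_{1} + \frac{2}{5} e_{2} + 9 e_{12}.
Conjugation here is Clifford conjugation: the scalar is fixed and the grade-1 and grade-2 blades all flip sign, giving -9 - 8 e_{1} - \frac{2}{5} e_{2} - 9 e_{12}; translating back:
Answer: -9 - 8i - \frac{2}{5}j - 9k


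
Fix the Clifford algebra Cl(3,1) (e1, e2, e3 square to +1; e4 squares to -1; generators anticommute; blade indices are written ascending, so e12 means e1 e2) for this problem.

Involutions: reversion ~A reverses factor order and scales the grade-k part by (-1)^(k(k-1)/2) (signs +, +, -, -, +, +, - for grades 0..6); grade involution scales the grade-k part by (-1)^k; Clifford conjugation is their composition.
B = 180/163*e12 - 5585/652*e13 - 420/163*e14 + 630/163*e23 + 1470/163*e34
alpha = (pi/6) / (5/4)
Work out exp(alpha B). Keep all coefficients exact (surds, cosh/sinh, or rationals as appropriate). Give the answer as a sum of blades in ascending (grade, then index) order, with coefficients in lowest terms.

B^2 term by term: the squares give (180/163)^2*(e12)^2 + (-5585/652)^2*(e13)^2 + (-420/163)^2*(e14)^2 + (630/163)^2*(e23)^2 + (1470/163)^2*(e34)^2 = 32400/26569*(-1) + 31192225/425104*(-1) + 176400/26569*(+1) + 396900/26569*(-1) + 2160900/26569*(+1) = -25/16 (each basis 2-blade squares to minus the product of its generators' squares); cross terms between blades sharing an index anticommute and cancel; the commuting (index-disjoint) pairs give grade-4 terms 2*c*c'*(blade product), which cancel blade by blade — e1234: 529200/26569 - 529200/26569 = 0 — confirming B is simple. So B^2 = -25/16.
B^2 = -25/16 — circular case — the even/odd split gives cos and sin: l = 5/4, alpha*l = pi/6, so exp(alpha B) = cos(pi/6) + (sin(pi/6)/(5/4))*B = sqrt(3)/2 + (2/5)*B.
Answer: sqrt(3)/2 + 72/163*e12 - 1117/326*e13 - 168/163*e14 + 252/163*e23 + 588/163*e34


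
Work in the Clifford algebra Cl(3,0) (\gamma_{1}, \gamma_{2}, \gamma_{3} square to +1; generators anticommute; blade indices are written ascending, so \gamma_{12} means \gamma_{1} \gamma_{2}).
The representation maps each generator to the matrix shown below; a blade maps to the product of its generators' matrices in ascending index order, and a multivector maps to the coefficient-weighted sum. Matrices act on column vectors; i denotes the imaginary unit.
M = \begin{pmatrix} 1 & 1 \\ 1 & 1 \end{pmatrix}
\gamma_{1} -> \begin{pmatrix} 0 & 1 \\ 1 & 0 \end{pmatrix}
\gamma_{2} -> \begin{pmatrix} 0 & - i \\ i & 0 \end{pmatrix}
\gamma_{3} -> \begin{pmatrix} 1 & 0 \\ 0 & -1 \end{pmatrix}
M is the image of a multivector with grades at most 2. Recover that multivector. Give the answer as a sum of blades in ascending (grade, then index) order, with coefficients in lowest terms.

Method: 1, rho(\gamma_{1}), rho(\gamma_{2}), rho(\gamma_{3}) form a trace-orthogonal basis of the 2x2 complex matrices (tr(X Y) = 2 if X = Y, else 0), so M = m0*1 + m1*rho(\gamma_{1}) + m2*rho(\gamma_{2}) + m3*rho(\gamma_{3}) with m0 = tr(M)/2 = 1, m1 = tr(M rho(\gamma_{1}))/2 = 1, m2 = tr(M rho(\gamma_{2}))/2 = 0, m3 = tr(M rho(\gamma_{3}))/2 = 0.
Multiplying table entries, the bivector images are rho(\gamma_{12}) = i*rho(\gamma_{3}), rho(\gamma_{13}) = -i*rho(\gamma_{2}), rho(\gamma_{23}) = i*rho(\gamma_{1}); with real blade coefficients the real parts of m0..m3 are the coefficients of 1, \gamma_{1}, \gamma_{2}, \gamma_{3} and the imaginary parts give the bivectors (\gamma_{23}: Im m1, \gamma_{13}: -Im m2, \gamma_{12}: Im m3).
Answer: 1 + \gamma_{1}


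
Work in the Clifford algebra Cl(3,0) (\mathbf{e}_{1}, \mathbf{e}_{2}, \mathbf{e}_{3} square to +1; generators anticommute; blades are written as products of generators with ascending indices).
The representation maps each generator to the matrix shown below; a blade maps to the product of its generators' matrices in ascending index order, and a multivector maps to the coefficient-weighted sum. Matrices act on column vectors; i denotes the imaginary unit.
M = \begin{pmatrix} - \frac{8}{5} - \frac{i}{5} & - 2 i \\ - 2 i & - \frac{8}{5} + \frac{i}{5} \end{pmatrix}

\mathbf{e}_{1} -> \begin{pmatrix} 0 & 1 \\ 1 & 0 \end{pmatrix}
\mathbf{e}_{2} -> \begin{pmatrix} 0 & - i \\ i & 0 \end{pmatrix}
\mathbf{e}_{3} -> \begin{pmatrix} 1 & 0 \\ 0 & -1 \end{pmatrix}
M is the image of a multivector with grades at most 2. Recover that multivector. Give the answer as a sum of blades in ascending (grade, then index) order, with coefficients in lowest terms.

Method: 1, rho(e_{1}), rho(e_{2}), rho(e_{3}) form a trace-orthogonal basis of the 2x2 complex matrices (tr(X Y) = 2 if X = Y, else 0), so M = m0*1 + m1*rho(e_{1}) + m2*rho(e_{2}) + m3*rho(e_{3}) with m0 = tr(M)/2 = - \frac{8}{5}, m1 = tr(M rho(e_{1}))/2 = - 2 i, m2 = tr(M rho(e_{2}))/2 = 0, m3 = tr(M rho(e_{3}))/2 = - \frac{i}{5}.
Multiplying table entries, the bivector images are rho(e_{1} e_{2}) = i*rho(e_{3}), rho(e_{1} e_{3}) = -i*rho(e_{2}), rho(e_{2} e_{3}) = i*rho(e_{1}); with real blade coefficients the real parts of m0..m3 are the coefficients of 1, e_{1}, e_{2}, e_{3} and the imaginary parts give the bivectors (e_{2} e_{3}: Im m1, e_{1} e_{3}: -Im m2, e_{1} e_{2}: Im m3).
Answer: -\frac{8}{5} - \frac{1}{5} e_{1} e_{2} - 2 e_{2} e_{3}


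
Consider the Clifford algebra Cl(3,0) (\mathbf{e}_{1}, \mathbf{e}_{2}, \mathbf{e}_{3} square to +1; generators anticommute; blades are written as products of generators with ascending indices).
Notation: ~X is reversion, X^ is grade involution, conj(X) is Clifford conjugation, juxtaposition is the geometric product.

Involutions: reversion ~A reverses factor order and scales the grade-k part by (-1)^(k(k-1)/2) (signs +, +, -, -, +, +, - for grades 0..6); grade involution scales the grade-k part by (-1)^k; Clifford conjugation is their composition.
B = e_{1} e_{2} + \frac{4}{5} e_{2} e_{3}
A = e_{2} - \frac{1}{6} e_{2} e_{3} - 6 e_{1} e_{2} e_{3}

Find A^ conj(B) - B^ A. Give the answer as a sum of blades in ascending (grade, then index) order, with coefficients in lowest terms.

first term: -\frac{2}{15} + \frac{19}{5} e_{1} + \frac{34}{5} e_{3} - \frac{1}{6} e_{1} e_{3}
second term: \frac{2}{15} + \frac{29}{5} e_{1} + \frac{26}{5} e_{3} - \frac{1}{6} e_{1} e_{3}
Answer: -\frac{4}{15} - 2 e_{1} + \frac{8}{5} e_{3}


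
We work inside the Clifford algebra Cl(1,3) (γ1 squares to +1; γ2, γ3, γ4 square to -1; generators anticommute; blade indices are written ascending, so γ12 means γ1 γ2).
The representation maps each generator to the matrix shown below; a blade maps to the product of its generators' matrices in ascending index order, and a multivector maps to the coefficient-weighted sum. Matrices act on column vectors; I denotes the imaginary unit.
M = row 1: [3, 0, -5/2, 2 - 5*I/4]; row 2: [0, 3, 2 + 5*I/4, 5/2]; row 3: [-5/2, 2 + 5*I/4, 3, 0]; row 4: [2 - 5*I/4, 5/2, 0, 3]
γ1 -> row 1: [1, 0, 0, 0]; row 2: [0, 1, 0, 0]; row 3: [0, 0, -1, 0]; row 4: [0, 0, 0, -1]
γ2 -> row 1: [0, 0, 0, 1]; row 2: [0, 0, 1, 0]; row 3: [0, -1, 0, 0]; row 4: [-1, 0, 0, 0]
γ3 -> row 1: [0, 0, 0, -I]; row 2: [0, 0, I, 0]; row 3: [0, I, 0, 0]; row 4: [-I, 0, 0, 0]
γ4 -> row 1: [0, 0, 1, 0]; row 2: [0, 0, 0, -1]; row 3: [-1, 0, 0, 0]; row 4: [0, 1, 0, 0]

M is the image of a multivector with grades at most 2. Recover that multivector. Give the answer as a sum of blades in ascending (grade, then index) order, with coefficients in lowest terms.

Method: the blade images are trace-orthogonal — tr(rho(e_A) rho(e_B)^-1) = 4 if A = B and 0 otherwise — and rho(e_A)^-1 = (e_A)^2 * rho(e_A) with (e_A)^2 = +1 or -1, so the coefficient of e_A in the preimage is (e_A)^2 * tr(M rho(e_A))/4.
Nonzero projections over blades of grade <= 2: 1: (1)^2 = +1, tr(M 1) = 12, coefficient 3; γ3: (γ3)^2 = -1, tr(M rho(γ3)) = -5, coefficient 5/4; γ12: (γ12)^2 = +1, tr(M rho(γ12)) = 8, coefficient 2; γ14: (γ14)^2 = +1, tr(M rho(γ14)) = -10, coefficient -5/2. Every other blade of grade <= 2 projects to 0.
Answer: 3 + 5/4*γ3 + 2*γ12 - 5/2*γ14


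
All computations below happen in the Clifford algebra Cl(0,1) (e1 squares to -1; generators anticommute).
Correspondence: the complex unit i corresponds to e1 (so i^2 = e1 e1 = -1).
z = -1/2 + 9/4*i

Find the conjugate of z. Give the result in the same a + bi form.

In blades: z = -1/2 + 9/4*e1.
Conjugation here is Clifford conjugation: the scalar is fixed and the grade-1 and grade-2 blades all flip sign, giving -1/2 - 9/4*e1; translating back:
Answer: -1/2 - 9/4*i


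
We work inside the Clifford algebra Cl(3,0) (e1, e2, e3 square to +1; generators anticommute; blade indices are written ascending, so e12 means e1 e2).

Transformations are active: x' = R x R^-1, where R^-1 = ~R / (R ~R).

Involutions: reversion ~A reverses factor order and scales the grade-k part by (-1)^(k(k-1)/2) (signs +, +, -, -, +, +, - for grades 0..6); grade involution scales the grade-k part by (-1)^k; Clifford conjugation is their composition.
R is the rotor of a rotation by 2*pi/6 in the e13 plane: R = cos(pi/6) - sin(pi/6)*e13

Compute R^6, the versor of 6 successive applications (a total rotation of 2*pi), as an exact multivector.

Half-angle bookkeeping: 6 applications in e13 add up to rotor phase 6*pi/6 = pi, so R^6 = cos(pi) - sin(pi)*e13.
cos(pi) = -1 and sin(pi) = 0, so R^6 = -1. The total rotation 2*pi is 1 full turn, so every vector returns to itself, yet the rotor is -1, on the OTHER sheet of the double cover (an odd number of 2*pi turns).
Answer: -1


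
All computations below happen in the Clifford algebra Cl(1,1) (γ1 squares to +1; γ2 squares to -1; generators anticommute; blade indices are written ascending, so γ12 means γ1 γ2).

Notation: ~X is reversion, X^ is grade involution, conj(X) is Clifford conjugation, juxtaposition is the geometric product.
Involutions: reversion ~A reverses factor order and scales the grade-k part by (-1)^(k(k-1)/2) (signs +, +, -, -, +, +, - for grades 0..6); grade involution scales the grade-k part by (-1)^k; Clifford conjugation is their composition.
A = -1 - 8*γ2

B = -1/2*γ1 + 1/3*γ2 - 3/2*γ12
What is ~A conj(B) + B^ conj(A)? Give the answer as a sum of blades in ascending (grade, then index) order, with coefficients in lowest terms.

first term: -8/3 - 25/2*γ1 + 1/3*γ2 + 5/2*γ12
second term: 8/3 + 23/2*γ1 + 1/3*γ2 + 11/2*γ12
Answer: -γ1 + 2/3*γ2 + 8*γ12


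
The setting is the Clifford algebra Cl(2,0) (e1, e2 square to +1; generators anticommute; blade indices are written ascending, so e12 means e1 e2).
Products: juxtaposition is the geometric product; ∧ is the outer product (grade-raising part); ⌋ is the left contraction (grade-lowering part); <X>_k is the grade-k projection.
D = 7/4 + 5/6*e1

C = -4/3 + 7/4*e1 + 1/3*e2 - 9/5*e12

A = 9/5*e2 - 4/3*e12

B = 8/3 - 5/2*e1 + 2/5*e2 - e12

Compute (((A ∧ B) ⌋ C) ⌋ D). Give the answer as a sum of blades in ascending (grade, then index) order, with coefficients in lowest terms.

step 1: 24/5*e2 + 17/18*e12
step 2: 33/10 + 216/25*e1
step 3: 519/40 + 11/4*e1
Answer: 519/40 + 11/4*e1


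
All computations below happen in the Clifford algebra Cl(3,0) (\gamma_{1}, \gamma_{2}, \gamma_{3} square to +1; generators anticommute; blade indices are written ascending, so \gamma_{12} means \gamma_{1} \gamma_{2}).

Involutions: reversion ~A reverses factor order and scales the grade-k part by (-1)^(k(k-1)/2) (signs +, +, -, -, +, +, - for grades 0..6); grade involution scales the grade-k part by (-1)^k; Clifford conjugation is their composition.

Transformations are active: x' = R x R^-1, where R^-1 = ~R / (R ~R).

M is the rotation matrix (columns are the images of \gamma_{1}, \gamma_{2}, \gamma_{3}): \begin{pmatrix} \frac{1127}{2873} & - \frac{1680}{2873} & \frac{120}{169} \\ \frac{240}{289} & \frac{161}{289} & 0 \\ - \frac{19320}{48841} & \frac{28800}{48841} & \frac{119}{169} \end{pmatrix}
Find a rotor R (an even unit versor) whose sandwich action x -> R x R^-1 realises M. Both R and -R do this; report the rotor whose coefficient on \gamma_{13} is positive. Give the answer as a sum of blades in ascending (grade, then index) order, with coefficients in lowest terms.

Method: write R = a + b12*\gamma_{12} + b13*\gamma_{13} + b23*\gamma_{23} with a^2 + b12^2 + b13^2 + b23^2 = 1 (so R^-1 = ~R). Expanding the columns R e_j ~R gives tr M = 4a^2 - 1 and, from the antisymmetric part, M21 - M12 = -4a*b12, M13 - M31 = 4a*b13, M32 - M23 = -4a*b23.
Here tr M = \frac{80759}{48841}, so a^2 = (1 + tr M)/4 = \frac{32400}{48841} and a = ±\frac{180}{221}. Taking a = \frac{180}{221}: M21 - M12 = \frac{69120}{48841}, M13 - M31 = \frac{54000}{48841}, M32 - M23 = \frac{28800}{48841}, giving b12 = -\frac{96}{221}, b13 = \frac{75}{221}, b23 = -\frac{40}{221}, i.e. R = \frac{180}{221} - \frac{96}{221} \gamma_{12} + \frac{75}{221} \gamma_{13} - \frac{40}{221} \gamma_{23}.
Its \gamma_{13} coefficient is already positive.
Answer: \frac{180}{221} - \frac{96}{221} \gamma_{12} + \frac{75}{221} \gamma_{13} - \frac{40}{221} \gamma_{23}. Why the constraint matters: R and -R act identically through the sandwich — M has trace \frac{80759}{48841} either way — so only the sign condition on \gamma_{13} picks one of the two preimages.


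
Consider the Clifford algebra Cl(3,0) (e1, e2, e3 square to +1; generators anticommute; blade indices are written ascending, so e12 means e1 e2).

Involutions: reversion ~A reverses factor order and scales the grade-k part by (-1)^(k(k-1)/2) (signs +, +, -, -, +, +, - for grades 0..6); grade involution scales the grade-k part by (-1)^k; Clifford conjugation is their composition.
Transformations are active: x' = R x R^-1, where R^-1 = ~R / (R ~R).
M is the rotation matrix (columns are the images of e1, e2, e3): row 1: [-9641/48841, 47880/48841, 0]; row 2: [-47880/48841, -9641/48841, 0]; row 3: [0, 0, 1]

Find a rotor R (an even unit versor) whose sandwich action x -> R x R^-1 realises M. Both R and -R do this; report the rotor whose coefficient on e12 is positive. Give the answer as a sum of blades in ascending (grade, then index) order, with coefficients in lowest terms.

Method: write R = a + b12*e12 + b13*e13 + b23*e23 with a^2 + b12^2 + b13^2 + b23^2 = 1 (so R^-1 = ~R). Expanding the columns R e_j ~R gives tr M = 4a^2 - 1 and, from the antisymmetric part, M21 - M12 = -4a*b12, M13 - M31 = 4a*b13, M32 - M23 = -4a*b23.
Here tr M = 29559/48841, so a^2 = (1 + tr M)/4 = 19600/48841 and a = ±140/221. Taking a = 140/221: M21 - M12 = -95760/48841, M13 - M31 = 0, M32 - M23 = 0, giving b12 = 171/221, b13 = 0, b23 = 0, i.e. R = 140/221 + 171/221*e12.
Its e12 coefficient is already positive.
Answer: 140/221 + 171/221*e12. Recall the cover is two-to-one: with M of trace 29559/48841, both preimages act alike, and the stated e12 sign chooses the sheet.


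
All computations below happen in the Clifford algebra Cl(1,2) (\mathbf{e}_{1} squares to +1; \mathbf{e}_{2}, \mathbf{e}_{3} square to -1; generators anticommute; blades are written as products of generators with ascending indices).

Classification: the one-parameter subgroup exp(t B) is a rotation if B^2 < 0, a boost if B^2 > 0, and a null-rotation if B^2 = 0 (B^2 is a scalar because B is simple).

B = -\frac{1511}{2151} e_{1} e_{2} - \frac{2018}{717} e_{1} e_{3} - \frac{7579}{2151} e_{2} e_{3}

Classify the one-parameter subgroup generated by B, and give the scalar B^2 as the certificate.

B^2 term by term: the squares give (-\frac{1511}{2151})^2*(e_{1} e_{2})^2 + (-\frac{2018}{717})^2*(e_{1} e_{3})^2 + (-\frac{7579}{2151})^2*(e_{2} e_{3})^2 = \frac{2283121}{4626801}*(+1) + \frac{4072324}{514089}*(+1) + \frac{57441241}{4626801}*(-1) = -4 (each basis 2-blade squares to minus the product of its generators' squares); cross terms between blades sharing an index anticommute and cancel. So B^2 = -4.
Answer: rotation, certificate B^2 = -4. Key observation: B^2 = -4 is a conjugation invariant, so its sign decides the class regardless of the surface form of B.


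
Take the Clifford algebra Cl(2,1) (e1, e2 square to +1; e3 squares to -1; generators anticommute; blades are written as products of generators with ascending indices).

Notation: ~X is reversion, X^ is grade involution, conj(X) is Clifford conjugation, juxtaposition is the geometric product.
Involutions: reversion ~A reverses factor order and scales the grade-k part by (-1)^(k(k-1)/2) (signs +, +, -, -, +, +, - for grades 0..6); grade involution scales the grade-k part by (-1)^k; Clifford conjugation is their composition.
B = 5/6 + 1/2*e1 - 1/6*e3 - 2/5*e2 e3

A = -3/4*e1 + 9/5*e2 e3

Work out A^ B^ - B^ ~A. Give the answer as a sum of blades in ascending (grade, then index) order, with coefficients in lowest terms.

first term: -219/200 + 5/8*e1 - 3/10*e2 + 1/8*e1 e3 + 3/2*e2 e3 - 6/5*e1 e2 e3
second term: 219/200 - 5/8*e1 - 3/10*e2 + 1/8*e1 e3 - 3/2*e2 e3 + 6/5*e1 e2 e3
Answer: -219/100 + 5/4*e1 + 3*e2 e3 - 12/5*e1 e2 e3


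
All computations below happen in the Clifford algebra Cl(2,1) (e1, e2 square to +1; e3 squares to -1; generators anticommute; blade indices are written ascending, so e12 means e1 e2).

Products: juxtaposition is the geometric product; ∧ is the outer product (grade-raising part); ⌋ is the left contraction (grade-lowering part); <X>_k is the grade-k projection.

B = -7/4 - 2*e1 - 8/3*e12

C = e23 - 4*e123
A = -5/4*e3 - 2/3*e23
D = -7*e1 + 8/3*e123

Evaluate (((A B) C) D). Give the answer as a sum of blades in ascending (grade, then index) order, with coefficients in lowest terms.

step 1: 35/16*e3 - 77/18*e13 + 7/6*e23 + 14/3*e123
step 2: -35/2 - 2149/144*e2 + 161/36*e12
step 3: 245/2*e1 + 1127/36*e2 - 322/27*e3 - 15043/144*e12 + 2149/54*e13 - 140/3*e123
Answer: 245/2*e1 + 1127/36*e2 - 322/27*e3 - 15043/144*e12 + 2149/54*e13 - 140/3*e123


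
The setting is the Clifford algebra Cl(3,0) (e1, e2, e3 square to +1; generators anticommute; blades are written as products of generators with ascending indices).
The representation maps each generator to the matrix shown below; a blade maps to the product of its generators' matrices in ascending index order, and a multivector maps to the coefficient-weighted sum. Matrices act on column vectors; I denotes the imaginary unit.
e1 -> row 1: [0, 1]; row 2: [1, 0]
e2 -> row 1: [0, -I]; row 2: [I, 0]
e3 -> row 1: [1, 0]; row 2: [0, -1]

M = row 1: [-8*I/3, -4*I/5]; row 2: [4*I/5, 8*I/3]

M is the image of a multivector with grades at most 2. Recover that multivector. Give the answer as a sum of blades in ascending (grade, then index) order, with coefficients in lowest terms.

Method: 1, rho(e1), rho(e2), rho(e3) form a trace-orthogonal basis of the 2x2 complex matrices (tr(X Y) = 2 if X = Y, else 0), so M = m0*1 + m1*rho(e1) + m2*rho(e2) + m3*rho(e3) with m0 = tr(M)/2 = 0, m1 = tr(M rho(e1))/2 = 0, m2 = tr(M rho(e2))/2 = 4/5, m3 = tr(M rho(e3))/2 = -8*I/3.
Multiplying table entries, the bivector images are rho(e1 e2) = I*rho(e3), rho(e1 e3) = -I*rho(e2), rho(e2 e3) = I*rho(e1); with real blade coefficients the real parts of m0..m3 are the coefficients of 1, e1, e2, e3 and the imaginary parts give the bivectors (e2 e3: Im m1, e1 e3: -Im m2, e1 e2: Im m3).
Answer: 4/5*e2 - 8/3*e1 e2


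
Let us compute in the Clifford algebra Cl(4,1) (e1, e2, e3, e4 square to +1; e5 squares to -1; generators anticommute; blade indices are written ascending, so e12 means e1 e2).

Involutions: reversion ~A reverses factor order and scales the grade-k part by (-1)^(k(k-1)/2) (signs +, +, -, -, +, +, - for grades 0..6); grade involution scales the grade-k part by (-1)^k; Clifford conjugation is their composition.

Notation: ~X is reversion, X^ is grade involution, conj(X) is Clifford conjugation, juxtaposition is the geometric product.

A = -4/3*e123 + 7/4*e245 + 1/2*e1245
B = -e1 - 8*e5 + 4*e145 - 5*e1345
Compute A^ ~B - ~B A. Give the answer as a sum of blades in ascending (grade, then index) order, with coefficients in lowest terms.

first term: 2*e2 - 7*e12 + 7/6*e23 - 14*e24 - 35/4*e123 + 4*e124 - 37/6*e245 - 32/3*e1235 - 7/4*e1245 - 16/3*e2345
second term: -2*e2 - 7*e12 - 7/6*e23 + 14*e24 + 35/4*e123 - 4*e124 + 37/6*e245 - 32/3*e1235 - 7/4*e1245 + 16/3*e2345
Answer: 4*e2 + 7/3*e23 - 28*e24 - 35/2*e123 + 8*e124 - 37/3*e245 - 32/3*e2345


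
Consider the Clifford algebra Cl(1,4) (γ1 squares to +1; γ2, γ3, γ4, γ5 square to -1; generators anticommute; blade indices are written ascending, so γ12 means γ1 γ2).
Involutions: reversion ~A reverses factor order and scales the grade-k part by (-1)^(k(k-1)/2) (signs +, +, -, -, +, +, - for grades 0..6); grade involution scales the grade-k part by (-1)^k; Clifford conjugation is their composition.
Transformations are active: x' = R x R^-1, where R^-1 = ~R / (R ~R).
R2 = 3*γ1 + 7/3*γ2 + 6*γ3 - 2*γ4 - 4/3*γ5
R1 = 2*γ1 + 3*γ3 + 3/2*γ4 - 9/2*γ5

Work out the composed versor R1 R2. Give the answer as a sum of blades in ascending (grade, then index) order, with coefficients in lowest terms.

Distribute over the terms of R1 (each basis-blade product reordered to ascending indices, repeated generators contracted through their squares):
(2*γ1) R2 = 6 + 14/3*γ12 + 12*γ13 - 4*γ14 - 8/3*γ15
(3*γ3) R2 = -18 - 9*γ13 - 7*γ23 - 6*γ34 - 4*γ35
(3/2*γ4) R2 = 3 - 9/2*γ14 - 7/2*γ24 - 9*γ34 - 2*γ45
(-9/2*γ5) R2 = -6 + 27/2*γ15 + 21/2*γ25 + 27*γ35 - 9*γ45
Summing the partial products and collecting blades:
Answer: -15 + 14/3*γ12 + 3*γ13 - 17/2*γ14 + 65/6*γ15 - 7*γ23 - 7/2*γ24 + 21/2*γ25 - 15*γ34 + 23*γ35 - 11*γ45


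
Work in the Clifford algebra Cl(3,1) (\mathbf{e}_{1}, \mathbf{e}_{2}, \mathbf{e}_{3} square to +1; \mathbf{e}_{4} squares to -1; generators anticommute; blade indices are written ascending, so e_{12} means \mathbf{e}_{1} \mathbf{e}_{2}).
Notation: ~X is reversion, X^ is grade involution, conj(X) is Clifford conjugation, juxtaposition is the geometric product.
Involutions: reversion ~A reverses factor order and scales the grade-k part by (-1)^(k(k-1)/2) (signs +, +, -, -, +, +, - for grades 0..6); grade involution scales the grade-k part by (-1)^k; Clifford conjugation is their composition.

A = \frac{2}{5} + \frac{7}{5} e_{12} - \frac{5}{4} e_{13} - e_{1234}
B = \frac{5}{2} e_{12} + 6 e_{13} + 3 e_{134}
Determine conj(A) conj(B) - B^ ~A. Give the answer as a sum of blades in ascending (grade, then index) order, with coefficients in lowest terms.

first term: 4 + 3 e_{2} - \frac{15}{4} e_{4} - e_{12} - \frac{12}{5} e_{13} - \frac{461}{40} e_{23} + 6 e_{24} - \frac{5}{2} e_{34} + \frac{6}{5} e_{134} + \frac{21}{5} e_{234}
second term: -4 + 3 e_{2} + \frac{15}{4} e_{4} + e_{12} + \frac{12}{5} e_{13} - \frac{461}{40} e_{23} - 6 e_{24} + \frac{5}{2} e_{34} - \frac{6}{5} e_{134} + \frac{21}{5} e_{234}
Answer: 8 - \frac{15}{2} e_{4} - 2 e_{12} - \frac{24}{5} e_{13} + 12 e_{24} - 5 e_{34} + \frac{12}{5} e_{134}


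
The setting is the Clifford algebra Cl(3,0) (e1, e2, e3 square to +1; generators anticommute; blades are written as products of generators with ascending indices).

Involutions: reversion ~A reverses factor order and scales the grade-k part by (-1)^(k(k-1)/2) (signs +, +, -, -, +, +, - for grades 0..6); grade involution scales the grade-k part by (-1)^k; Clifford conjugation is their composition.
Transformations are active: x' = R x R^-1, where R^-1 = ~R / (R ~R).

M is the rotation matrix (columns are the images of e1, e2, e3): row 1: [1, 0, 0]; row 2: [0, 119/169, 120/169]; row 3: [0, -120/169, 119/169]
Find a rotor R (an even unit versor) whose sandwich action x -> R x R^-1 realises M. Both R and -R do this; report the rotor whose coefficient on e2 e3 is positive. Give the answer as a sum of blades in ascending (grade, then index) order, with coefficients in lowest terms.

Method: write R = a + b12*e1 e2 + b13*e1 e3 + b23*e2 e3 with a^2 + b12^2 + b13^2 + b23^2 = 1 (so R^-1 = ~R). Expanding the columns R e_j ~R gives tr M = 4a^2 - 1 and, from the antisymmetric part, M21 - M12 = -4a*b12, M13 - M31 = 4a*b13, M32 - M23 = -4a*b23.
Here tr M = 407/169, so a^2 = (1 + tr M)/4 = 144/169 and a = ±12/13. Taking a = 12/13: M21 - M12 = 0, M13 - M31 = 0, M32 - M23 = -240/169, giving b12 = 0, b13 = 0, b23 = 5/13, i.e. R = 12/13 + 5/13*e2 e3.
Its e2 e3 coefficient is already positive.
Answer: 12/13 + 5/13*e2 e3. Note: both R and -R realise this M (trace 407/169); the covering map identifies them, and the e2 e3-coefficient sign is the tie-breaker.


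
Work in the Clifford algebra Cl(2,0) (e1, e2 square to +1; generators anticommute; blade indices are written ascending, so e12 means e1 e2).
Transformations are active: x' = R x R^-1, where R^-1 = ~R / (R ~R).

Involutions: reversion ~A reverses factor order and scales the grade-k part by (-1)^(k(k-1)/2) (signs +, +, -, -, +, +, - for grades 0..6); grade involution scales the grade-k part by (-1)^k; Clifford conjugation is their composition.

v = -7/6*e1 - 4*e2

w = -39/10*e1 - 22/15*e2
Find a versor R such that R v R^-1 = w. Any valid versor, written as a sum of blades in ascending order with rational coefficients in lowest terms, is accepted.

Equal squares first: v^2 = w^2 = 625/36. Then v + w = -76/15*e1 - 82/15*e2 is a versor taking v to w, provided it is invertible.
Answer: -76/15*e1 - 82/15*e2


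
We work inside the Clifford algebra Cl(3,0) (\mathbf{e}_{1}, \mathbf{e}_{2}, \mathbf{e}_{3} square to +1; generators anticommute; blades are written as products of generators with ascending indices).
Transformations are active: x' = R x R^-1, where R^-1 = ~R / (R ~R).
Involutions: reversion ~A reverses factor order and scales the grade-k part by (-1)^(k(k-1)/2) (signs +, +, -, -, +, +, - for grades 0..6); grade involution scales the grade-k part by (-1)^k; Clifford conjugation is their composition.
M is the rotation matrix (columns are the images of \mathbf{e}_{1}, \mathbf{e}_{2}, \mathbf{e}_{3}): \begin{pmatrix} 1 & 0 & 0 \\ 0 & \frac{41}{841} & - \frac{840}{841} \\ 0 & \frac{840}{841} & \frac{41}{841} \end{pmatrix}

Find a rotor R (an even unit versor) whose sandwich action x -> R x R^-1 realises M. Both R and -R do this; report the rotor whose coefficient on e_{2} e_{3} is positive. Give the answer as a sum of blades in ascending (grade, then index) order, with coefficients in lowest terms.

Method: write R = a + b12*e_{1} e_{2} + b13*e_{1} e_{3} + b23*e_{2} e_{3} with a^2 + b12^2 + b13^2 + b23^2 = 1 (so R^-1 = ~R). Expanding the columns R e_j ~R gives tr M = 4a^2 - 1 and, from the antisymmetric part, M21 - M12 = -4a*b12, M13 - M31 = 4a*b13, M32 - M23 = -4a*b23.
Here tr M = \frac{923}{841}, so a^2 = (1 + tr M)/4 = \frac{441}{841} and a = ±\frac{21}{29}. Taking a = \frac{21}{29}: M21 - M12 = 0, M13 - M31 = 0, M32 - M23 = \frac{1680}{841}, giving b12 = 0, b13 = 0, b23 = -\frac{20}{29}, i.e. R = \frac{21}{29} - \frac{20}{29} e_{2} e_{3}.
Its e_{2} e_{3} coefficient is negative, so report the other preimage -R.
Answer: -\frac{21}{29} + \frac{20}{29} e_{2} e_{3}. Uniqueness: Spin(3) -> SO(3) maps R and -R to the same rotation of trace \frac{923}{841}; fixing the sign of the e_{2} e_{3} coefficient removes the ambiguity.
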